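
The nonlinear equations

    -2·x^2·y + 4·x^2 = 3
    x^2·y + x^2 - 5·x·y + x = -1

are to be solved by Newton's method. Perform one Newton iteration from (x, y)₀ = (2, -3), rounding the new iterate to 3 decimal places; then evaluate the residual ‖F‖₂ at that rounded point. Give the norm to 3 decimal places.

4.066

At (2, -3): F = (37.000, 25.000).
Jacobian J = [[-4·x·y + 8·x, -2·x^2], [2·x·y + 2·x - 5·y + 1, x^2 - 5·x]].
At the point, J = [[40.000, -8.000], [8.000, -6.000]] (det J = -176.000).
Solving J·Δ = −F gives Δ = (-0.125, 4.000).
Then the next iterate is (x, y)₁ = (1.875, 1.000).
Re-evaluating at (1.875, 1.000): F = (4.03125, 0.53125), so ‖F‖₂ = 4.066.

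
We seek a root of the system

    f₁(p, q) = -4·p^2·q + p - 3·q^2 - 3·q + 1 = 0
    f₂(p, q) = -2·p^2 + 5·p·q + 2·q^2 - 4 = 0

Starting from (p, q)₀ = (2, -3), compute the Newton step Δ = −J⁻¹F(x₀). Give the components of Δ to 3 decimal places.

At (2, -3): F = (33.000, -24.000).
Jacobian J = [[-8·p·q + 1, -4·p^2 - 6·q - 3], [-4·p + 5·q, 5·p + 4·q]].
At the point, J = [[49.000, -1.000], [-23.000, -2.000]] (det J = -121.000).
Solving J·Δ = −F gives Δ = (-0.744, -3.446).

(-0.744, -3.446)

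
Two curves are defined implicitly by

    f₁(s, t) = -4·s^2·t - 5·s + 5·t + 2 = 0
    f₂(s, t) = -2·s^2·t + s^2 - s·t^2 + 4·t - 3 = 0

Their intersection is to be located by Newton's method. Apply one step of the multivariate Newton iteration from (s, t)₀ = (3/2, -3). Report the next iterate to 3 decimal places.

At (3/2, -3): F = (6.500, -12.750).
Jacobian J = [[-8·s·t - 5, -4·s^2 + 5], [-4·s·t + 2·s - t^2, -2·s^2 - 2·s·t + 4]].
At the point, J = [[31.000, -4.000], [12.000, 8.500]] (det J = 311.500).
Solving J·Δ = −F gives Δ = (-0.014, 1.519).
Then the next iterate is (s, t)₁ = (1.486, -1.481).

(1.486, -1.481)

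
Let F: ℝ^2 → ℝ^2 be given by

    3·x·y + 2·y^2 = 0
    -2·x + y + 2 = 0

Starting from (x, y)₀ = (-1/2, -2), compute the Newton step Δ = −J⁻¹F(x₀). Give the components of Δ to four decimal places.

At (-1/2, -2): F = (11.0000, 1.0000).
Jacobian J = [[3·y, 3·x + 4·y], [-2, 1]].
At the point, J = [[-6.0000, -9.5000], [-2.0000, 1.0000]] (det J = -25.0000).
Solving J·Δ = −F gives Δ = (0.8200, 0.6400).

(0.8200, 0.6400)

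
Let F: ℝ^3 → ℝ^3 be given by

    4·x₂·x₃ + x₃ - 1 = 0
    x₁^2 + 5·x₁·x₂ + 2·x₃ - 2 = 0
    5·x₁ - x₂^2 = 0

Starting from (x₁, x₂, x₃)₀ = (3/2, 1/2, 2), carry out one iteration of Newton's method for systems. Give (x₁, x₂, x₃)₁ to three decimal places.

At (3/2, 1/2, 2): F = (5.000, 8.000, 7.250).
Jacobian J = [[0, 4·x₃, 4·x₂ + 1], [2·x₁ + 5·x₂, 5·x₁, 2], [5, -2·x₂, 0]].
At the point, J = [[0.000, 8.000, 3.000], [5.500, 7.500, 2.000], [5.000, -1.000, 0.000]] (det J = -49.000).
Solving J·Δ = −F gives Δ = (-1.247, 1.013, -4.367).
Then the next iterate is (x₁, x₂, x₃)₁ = (0.253, 1.513, -2.367).

(0.253, 1.513, -2.367)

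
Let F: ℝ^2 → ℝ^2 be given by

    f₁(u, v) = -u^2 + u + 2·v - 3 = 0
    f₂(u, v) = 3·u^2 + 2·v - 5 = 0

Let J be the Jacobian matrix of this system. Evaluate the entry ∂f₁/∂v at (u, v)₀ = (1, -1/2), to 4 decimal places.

2.0000

∂f₁/∂v = 2.
At (1, -1/2) this is 2.0000.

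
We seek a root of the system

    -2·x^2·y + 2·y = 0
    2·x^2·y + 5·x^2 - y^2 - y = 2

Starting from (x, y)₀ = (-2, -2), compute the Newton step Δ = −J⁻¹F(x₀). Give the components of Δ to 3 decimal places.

(0.660, 0.240)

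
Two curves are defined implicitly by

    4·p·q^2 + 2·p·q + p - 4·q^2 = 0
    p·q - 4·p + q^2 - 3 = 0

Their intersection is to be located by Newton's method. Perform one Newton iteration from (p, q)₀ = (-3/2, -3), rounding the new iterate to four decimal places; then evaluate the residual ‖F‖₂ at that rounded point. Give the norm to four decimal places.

17.2344

At (-3/2, -3): F = (-82.5000, 16.5000).
Jacobian J = [[4·q^2 + 2·q + 1, 8·p·q + 2·p - 8·q], [q - 4, p + 2·q]].
At the point, J = [[31.0000, 57.0000], [-7.0000, -7.5000]] (det J = 166.5000).
Solving J·Δ = −F gives Δ = (1.9324, 0.3964).
Then the next iterate is (p, q)₁ = (0.4324, -2.6036).
Re-evaluating at (0.4324, -2.6036): F = (-17.209629, 0.923336), so ‖F‖₂ = 17.2344.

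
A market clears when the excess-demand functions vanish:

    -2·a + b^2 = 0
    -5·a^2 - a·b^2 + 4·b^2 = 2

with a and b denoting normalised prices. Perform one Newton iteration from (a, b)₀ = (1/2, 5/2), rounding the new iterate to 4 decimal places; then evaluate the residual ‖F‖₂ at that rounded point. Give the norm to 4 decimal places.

4.0497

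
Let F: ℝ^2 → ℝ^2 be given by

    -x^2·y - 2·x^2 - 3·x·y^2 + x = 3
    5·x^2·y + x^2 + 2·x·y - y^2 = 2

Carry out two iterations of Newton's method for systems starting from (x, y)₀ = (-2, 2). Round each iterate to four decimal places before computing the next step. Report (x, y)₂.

(-1.0099, 1.5796)

At (-2, 2): F = (3.0000, 30.0000).
Jacobian J = [[-2·x·y - 4·x - 3·y^2 + 1, -x^2 - 6·x·y], [10·x·y + 2·x + 2·y, 5·x^2 + 2·x - 2·y]].
At the point, J = [[5.0000, 20.0000], [-40.0000, 12.0000]] (det J = 860.0000).
Solving J·Δ = −F gives Δ = (0.6558, -0.3140).
Then the next iterate is (x, y)₁ = (-1.3442, 1.6860).
Round to (-1.3442, 1.6860) and repeat: F = (0.458716, 7.663580), J = [[2.381654, 11.791054], [-21.979612, 2.973968]].
Δ = (0.3343, -0.1064), so (x, y)₂ = (-1.0099, 1.5796).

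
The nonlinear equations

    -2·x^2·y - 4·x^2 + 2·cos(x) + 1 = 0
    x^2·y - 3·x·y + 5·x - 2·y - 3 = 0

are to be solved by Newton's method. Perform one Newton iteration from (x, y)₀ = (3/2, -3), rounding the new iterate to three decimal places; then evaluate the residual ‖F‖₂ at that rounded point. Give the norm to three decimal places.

At (3/2, -3): F = (5.64147, 17.250).
Jacobian J = [[-4·x·y - 8·x - 2·sin(x), -2·x^2], [2·x·y - 3·y + 5, x^2 - 3·x - 2]].
At the point, J = [[4.00501, -4.500], [5.000, -4.250]] (det J = 5.47871).
Solving J·Δ = −F gives Δ = (-9.792, -7.461).
Then the next iterate is (x, y)₁ = (-8.292, -10.461).
Re-evaluating at (-8.292, -10.461): F = (1163.66213, -1003.03557), so ‖F‖₂ = 1536.291.

1536.291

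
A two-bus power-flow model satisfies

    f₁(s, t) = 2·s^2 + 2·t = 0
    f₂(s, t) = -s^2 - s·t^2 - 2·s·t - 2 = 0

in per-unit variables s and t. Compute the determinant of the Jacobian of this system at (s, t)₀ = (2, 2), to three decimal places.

-72.000

J = [[4·s, 2], [-2·s - t^2 - 2·t, -2·s·t - 2·s]].
At the point, J = [[8.000, 2.000], [-12.000, -12.000]].
det J = -72.000.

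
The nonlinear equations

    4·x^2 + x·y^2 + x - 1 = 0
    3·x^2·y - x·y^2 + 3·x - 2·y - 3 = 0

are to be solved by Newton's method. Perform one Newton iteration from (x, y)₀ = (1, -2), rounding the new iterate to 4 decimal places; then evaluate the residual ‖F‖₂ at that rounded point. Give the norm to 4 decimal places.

8.7393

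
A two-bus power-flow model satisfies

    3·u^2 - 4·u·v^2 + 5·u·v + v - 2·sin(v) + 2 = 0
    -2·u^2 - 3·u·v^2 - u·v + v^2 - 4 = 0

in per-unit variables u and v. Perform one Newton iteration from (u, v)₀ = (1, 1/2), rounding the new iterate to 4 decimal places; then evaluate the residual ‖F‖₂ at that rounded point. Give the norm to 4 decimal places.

4.3329

At (1, 1/2): F = (6.041149, -7.0000).
Jacobian J = [[6·u - 4·v^2 + 5·v, -8·u·v + 5·u - 2·cos(v) + 1], [-4·u - 3·v^2 - v, -6·u·v - u + 2·v]].
At the point, J = [[7.5000, 0.244835], [-5.2500, -3.0000]] (det J = -21.214617).
Solving J·Δ = −F gives Δ = (-0.7735, -0.9797).
Then the next iterate is (u, v)₁ = (0.2265, -0.4797).
Re-evaluating at (0.2265, -0.4797): F = (1.845491, -3.920202), so ‖F‖₂ = 4.3329.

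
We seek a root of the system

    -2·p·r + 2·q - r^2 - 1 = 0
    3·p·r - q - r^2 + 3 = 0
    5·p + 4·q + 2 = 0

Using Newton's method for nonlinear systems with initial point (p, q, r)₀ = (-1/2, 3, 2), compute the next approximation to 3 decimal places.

At (-1/2, 3, 2): F = (3.000, -7.000, 11.500).
Jacobian J = [[-2·r, 2, -2·p - 2·r], [3·r, -1, 3·p - 2·r], [5, 4, 0]].
At the point, J = [[-4.000, 2.000, -3.000], [6.000, -1.000, -5.500], [5.000, 4.000, 0.000]] (det J = -230.000).
Solving J·Δ = −F gives Δ = (-0.048, -2.815, -0.813).
Then the next iterate is (p, q, r)₁ = (-0.548, 0.185, 1.187).

(-0.548, 0.185, 1.187)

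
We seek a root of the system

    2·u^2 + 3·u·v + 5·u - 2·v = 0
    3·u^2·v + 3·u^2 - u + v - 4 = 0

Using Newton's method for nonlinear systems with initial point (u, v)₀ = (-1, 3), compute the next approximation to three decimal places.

(-1.141, -0.882)

At (-1, 3): F = (-18.000, 12.000).
Jacobian J = [[4·u + 3·v + 5, 3·u - 2], [6·u·v + 6·u - 1, 3·u^2 + 1]].
At the point, J = [[10.000, -5.000], [-25.000, 4.000]] (det J = -85.000).
Solving J·Δ = −F gives Δ = (-0.141, -3.882).
Then the next iterate is (u, v)₁ = (-1.141, -0.882).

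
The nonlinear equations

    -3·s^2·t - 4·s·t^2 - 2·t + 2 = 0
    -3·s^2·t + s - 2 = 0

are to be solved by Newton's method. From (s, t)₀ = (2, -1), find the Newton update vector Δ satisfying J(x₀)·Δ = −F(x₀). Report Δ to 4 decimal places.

(-0.9836, -0.0656)

At (2, -1): F = (8.0000, 12.0000).
Jacobian J = [[-6·s·t - 4·t^2, -3·s^2 - 8·s·t - 2], [-6·s·t + 1, -3·s^2]].
At the point, J = [[8.0000, 2.0000], [13.0000, -12.0000]] (det J = -122.0000).
Solving J·Δ = −F gives Δ = (-0.9836, -0.0656).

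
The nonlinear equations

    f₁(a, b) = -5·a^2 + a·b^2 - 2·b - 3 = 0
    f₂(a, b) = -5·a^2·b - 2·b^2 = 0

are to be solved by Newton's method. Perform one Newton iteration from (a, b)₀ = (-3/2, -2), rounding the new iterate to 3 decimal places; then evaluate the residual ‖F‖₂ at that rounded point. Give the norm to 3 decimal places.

At (-3/2, -2): F = (-16.250, 14.500).
Jacobian J = [[-10·a + b^2, 2·a·b - 2], [-10·a·b, -5·a^2 - 4·b]].
At the point, J = [[19.000, 4.000], [-30.000, -3.250]] (det J = 58.250).
Solving J·Δ = −F gives Δ = (0.089, 3.639).
Then the next iterate is (a, b)₁ = (-1.411, 1.639).
Re-evaluating at (-1.411, 1.639): F = (-20.02300, -21.68824), so ‖F‖₂ = 29.518.

29.518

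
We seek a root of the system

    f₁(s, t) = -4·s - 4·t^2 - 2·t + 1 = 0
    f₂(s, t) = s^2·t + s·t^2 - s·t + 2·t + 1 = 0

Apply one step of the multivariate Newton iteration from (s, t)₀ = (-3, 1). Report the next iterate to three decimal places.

(-1.087, 0.935)

At (-3, 1): F = (7.000, 12.000).
Jacobian J = [[-4, -8·t - 2], [2·s·t + t^2 - t, s^2 + 2·s·t - s + 2]].
At the point, J = [[-4.000, -10.000], [-6.000, 8.000]] (det J = -92.000).
Solving J·Δ = −F gives Δ = (1.913, -0.065).
Then the next iterate is (s, t)₁ = (-1.087, 0.935).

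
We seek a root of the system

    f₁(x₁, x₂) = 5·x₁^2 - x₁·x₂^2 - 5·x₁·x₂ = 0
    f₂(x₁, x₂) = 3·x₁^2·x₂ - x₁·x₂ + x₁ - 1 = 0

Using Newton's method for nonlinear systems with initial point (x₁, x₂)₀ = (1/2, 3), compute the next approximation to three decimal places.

(0.539, 0.911)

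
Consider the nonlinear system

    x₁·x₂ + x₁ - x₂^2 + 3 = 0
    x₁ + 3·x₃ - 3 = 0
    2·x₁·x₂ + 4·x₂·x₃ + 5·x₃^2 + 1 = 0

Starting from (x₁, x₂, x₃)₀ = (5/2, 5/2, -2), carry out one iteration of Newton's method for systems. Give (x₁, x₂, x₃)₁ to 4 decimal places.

(6.0726, 9.7016, -1.0242)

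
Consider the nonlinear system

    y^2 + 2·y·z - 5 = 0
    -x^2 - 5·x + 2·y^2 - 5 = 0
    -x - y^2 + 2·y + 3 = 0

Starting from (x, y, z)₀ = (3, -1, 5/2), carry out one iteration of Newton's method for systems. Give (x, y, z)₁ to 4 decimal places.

(0.5000, -0.8750, -1.8125)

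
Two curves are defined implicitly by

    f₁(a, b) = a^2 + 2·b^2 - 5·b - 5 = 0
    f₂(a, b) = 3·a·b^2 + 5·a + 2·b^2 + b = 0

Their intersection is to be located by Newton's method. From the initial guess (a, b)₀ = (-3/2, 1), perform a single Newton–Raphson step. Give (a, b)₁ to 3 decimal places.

At (-3/2, 1): F = (-5.750, -9.000).
Jacobian J = [[2·a, 4·b - 5], [3·b^2 + 5, 6·a·b + 4·b + 1]].
At the point, J = [[-3.000, -1.000], [8.000, -4.000]] (det J = 20.000).
Solving J·Δ = −F gives Δ = (-0.700, -3.650).
Then the next iterate is (a, b)₁ = (-2.200, -2.650).

(-2.200, -2.650)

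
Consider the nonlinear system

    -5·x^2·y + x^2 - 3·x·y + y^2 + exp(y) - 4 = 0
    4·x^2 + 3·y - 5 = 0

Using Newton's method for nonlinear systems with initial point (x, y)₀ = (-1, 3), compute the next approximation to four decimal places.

At (-1, 3): F = (20.085537, 8.0000).
Jacobian J = [[-10·x·y + 2·x - 3·y, -5·x^2 - 3·x + 2·y + exp(y)], [8·x, 3]].
At the point, J = [[19.0000, 24.085537], [-8.0000, 3.0000]] (det J = 249.684295).
Solving J·Δ = −F gives Δ = (0.5304, -1.2523).
Then the next iterate is (x, y)₁ = (-0.4696, 1.7477).

(-0.4696, 1.7477)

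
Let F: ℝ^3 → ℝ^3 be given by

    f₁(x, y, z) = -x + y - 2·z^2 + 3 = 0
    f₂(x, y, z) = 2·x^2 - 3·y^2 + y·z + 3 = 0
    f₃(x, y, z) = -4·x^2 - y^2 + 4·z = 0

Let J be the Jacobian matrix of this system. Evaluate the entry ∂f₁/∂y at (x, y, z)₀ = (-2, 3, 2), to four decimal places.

∂f₁/∂y = 1.
At (-2, 3, 2) this is 1.0000.

1.0000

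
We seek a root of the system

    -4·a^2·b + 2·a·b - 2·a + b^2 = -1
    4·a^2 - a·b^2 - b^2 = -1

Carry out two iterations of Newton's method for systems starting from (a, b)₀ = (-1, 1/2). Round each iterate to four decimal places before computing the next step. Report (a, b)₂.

At (-1, 1/2): F = (0.2500, 5.0000).
Jacobian J = [[-8·a·b + 2·b - 2, -4·a^2 + 2·a + 2·b], [8·a - b^2, -2·a·b - 2·b]].
At the point, J = [[3.0000, -5.0000], [-8.2500, 0.0000]] (det J = -41.2500).
Solving J·Δ = −F gives Δ = (0.6061, 0.4136).
Then the next iterate is (a, b)₁ = (-0.3939, 0.9136).
Round to (-0.3939, 0.9136) and repeat: F = (1.335724, 1.114738), J = [[2.706136, 0.418771], [-3.985865, -1.107466]].
Δ = (-1.4657, 6.2816), so (a, b)₂ = (-1.8596, 7.1952).

(-1.8596, 7.1952)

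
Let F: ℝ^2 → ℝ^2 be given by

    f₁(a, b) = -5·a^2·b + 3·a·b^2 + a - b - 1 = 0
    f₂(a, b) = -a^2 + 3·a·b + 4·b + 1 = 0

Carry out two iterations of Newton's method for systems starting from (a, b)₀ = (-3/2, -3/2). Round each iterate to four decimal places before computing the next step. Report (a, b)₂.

At (-3/2, -3/2): F = (5.7500, -0.5000).
Jacobian J = [[-10·a·b + 3·b^2 + 1, -5·a^2 + 6·a·b - 1], [-2·a + 3·b, 3·a + 4]].
At the point, J = [[-14.7500, 1.2500], [-1.5000, -0.5000]] (det J = 9.2500).
Solving J·Δ = −F gives Δ = (0.2432, -1.7297).
Then the next iterate is (a, b)₁ = (-1.2568, -3.2297).
Round to (-1.2568, -3.2297) and repeat: F = (-12.848697, -1.321085), J = [[-8.297983, 15.456791], [-7.1755, 0.2296]].
Δ = (-0.1603, 0.7452), so (a, b)₂ = (-1.4171, -2.4845).

(-1.4171, -2.4845)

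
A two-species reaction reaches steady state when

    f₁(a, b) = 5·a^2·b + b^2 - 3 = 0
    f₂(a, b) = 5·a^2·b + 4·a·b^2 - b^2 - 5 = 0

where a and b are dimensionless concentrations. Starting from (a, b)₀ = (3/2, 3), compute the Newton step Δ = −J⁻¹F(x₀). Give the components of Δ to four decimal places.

(-0.8007, -0.2157)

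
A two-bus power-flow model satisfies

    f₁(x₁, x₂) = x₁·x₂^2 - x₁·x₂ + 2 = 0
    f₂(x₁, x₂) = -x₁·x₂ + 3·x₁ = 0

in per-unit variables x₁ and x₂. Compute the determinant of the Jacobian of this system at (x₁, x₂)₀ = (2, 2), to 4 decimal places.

J = [[x₂^2 - x₂, 2·x₁·x₂ - x₁], [-x₂ + 3, -x₁]].
At the point, J = [[2.0000, 6.0000], [1.0000, -2.0000]].
det J = -10.0000.

-10.0000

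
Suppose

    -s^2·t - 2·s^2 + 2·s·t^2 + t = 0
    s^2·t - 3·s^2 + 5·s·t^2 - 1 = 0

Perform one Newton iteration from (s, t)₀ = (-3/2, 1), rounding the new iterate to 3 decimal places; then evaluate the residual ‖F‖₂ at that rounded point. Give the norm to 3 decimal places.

6.267

At (-3/2, 1): F = (-8.750, -13.000).
Jacobian J = [[-2·s·t - 4·s + 2·t^2, -s^2 + 4·s·t + 1], [2·s·t - 6·s + 5·t^2, s^2 + 10·s·t]].
At the point, J = [[11.000, -7.250], [11.000, -12.750]] (det J = -60.500).
Solving J·Δ = −F gives Δ = (0.286, -0.773).
Then the next iterate is (s, t)₁ = (-1.214, 0.227).
Re-evaluating at (-1.214, 0.227): F = (-3.18026, -5.39962), so ‖F‖₂ = 6.267.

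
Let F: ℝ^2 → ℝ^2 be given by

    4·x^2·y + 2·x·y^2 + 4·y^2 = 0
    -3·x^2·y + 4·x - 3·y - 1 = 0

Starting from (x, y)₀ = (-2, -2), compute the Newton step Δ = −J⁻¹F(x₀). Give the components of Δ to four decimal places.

(0.5143, 0.7143)

At (-2, -2): F = (-32.0000, 21.0000).
Jacobian J = [[8·x·y + 2·y^2, 4·x^2 + 4·x·y + 8·y], [-6·x·y + 4, -3·x^2 - 3]].
At the point, J = [[40.0000, 16.0000], [-20.0000, -15.0000]] (det J = -280.0000).
Solving J·Δ = −F gives Δ = (0.5143, 0.7143).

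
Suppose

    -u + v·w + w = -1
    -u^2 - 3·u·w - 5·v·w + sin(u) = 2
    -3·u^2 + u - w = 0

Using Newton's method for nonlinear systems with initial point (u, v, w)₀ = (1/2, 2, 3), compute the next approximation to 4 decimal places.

(0.4931, 2.0673, -0.2362)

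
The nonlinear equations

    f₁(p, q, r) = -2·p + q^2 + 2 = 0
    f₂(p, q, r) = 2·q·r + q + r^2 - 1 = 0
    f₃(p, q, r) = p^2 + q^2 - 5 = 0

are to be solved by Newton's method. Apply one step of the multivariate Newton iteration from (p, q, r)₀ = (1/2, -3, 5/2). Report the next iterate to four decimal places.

(2.4167, -1.9722, -4.0833)

At (1/2, -3, 5/2): F = (10.0000, -12.7500, 4.2500).
Jacobian J = [[-2, 2·q, 0], [0, 2·r + 1, 2·q + 2·r], [2·p, 2·q, 0]].
At the point, J = [[-2.0000, -6.0000, 0.0000], [0.0000, 6.0000, -1.0000], [1.0000, -6.0000, 0.0000]] (det J = 18.0000).
Solving J·Δ = −F gives Δ = (1.9167, 1.0278, -6.5833).
Then the next iterate is (p, q, r)₁ = (2.4167, -1.9722, -4.0833).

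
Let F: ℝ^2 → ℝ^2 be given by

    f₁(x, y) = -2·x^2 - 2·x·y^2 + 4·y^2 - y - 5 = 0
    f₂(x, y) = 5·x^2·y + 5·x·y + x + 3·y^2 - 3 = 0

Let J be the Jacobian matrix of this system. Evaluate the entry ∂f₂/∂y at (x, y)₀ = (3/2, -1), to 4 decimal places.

∂f₂/∂y = 5·x^2 + 5·x + 6·y.
At (3/2, -1) this is 12.7500.

12.7500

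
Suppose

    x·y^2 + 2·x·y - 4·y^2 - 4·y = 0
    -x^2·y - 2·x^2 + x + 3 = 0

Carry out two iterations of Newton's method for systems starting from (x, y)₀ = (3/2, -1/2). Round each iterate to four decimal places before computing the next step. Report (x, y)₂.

At (3/2, -1/2): F = (-0.1250, 1.1250).
Jacobian J = [[y^2 + 2·y, 2·x·y + 2·x - 8·y - 4], [-2·x·y - 4·x + 1, -x^2]].
At the point, J = [[-0.7500, 1.5000], [-3.5000, -2.2500]] (det J = 6.9375).
Solving J·Δ = −F gives Δ = (0.2027, 0.1847).
Then the next iterate is (x, y)₁ = (1.7027, -0.3153).
Round to (1.7027, -0.3153) and repeat: F = (-0.040907, -0.181561), J = [[-0.531186, 0.854077], [-4.737077, -2.899187]].
Δ = (-0.0490, 0.0174), so (x, y)₂ = (1.6537, -0.2979).

(1.6537, -0.2979)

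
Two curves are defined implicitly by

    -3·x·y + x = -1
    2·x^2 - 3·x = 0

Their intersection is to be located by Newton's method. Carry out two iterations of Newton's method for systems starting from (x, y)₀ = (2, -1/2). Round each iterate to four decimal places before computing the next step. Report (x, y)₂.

(1.5059, 0.5417)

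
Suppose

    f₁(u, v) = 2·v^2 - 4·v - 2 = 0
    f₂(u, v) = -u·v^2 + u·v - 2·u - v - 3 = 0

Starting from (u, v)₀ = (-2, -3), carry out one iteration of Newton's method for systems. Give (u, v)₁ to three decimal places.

(-1.875, -1.250)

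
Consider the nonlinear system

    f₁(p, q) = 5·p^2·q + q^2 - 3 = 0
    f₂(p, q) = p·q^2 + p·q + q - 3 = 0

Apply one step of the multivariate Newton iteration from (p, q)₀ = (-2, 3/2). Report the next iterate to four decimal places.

At (-2, 3/2): F = (29.2500, -9.0000).
Jacobian J = [[10·p·q, 5·p^2 + 2·q], [q^2 + q, 2·p·q + p + 1]].
At the point, J = [[-30.0000, 23.0000], [3.7500, -7.0000]] (det J = 123.7500).
Solving J·Δ = −F gives Δ = (-0.0182, -1.2955).
Then the next iterate is (p, q)₁ = (-2.0182, 0.2045).

(-2.0182, 0.2045)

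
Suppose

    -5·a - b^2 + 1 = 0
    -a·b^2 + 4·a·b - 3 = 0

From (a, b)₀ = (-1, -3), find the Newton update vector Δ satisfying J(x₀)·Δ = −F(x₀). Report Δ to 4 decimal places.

(0.4432, 0.8693)

At (-1, -3): F = (-3.0000, 18.0000).
Jacobian J = [[-5, -2·b], [-b^2 + 4·b, -2·a·b + 4·a]].
At the point, J = [[-5.0000, 6.0000], [-21.0000, -10.0000]] (det J = 176.0000).
Solving J·Δ = −F gives Δ = (0.4432, 0.8693).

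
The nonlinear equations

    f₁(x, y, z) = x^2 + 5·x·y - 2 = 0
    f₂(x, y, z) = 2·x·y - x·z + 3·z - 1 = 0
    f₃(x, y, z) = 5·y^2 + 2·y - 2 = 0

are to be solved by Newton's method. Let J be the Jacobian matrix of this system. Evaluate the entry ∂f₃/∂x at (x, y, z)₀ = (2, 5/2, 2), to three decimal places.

∂f₃/∂x = 0.
At (2, 5/2, 2) this is 0.000.

0.000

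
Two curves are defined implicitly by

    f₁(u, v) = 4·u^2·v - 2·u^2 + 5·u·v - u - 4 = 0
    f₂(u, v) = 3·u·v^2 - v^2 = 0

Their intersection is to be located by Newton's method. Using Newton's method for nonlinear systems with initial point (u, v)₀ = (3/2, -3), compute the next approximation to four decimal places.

At (3/2, -3): F = (-59.5000, 31.5000).
Jacobian J = [[8·u·v - 4·u + 5·v - 1, 4·u^2 + 5·u], [3·v^2, 6·u·v - 2·v]].
At the point, J = [[-58.0000, 16.5000], [27.0000, -21.0000]] (det J = 772.5000).
Solving J·Δ = −F gives Δ = (-0.9447, 0.2854).
Then the next iterate is (u, v)₁ = (0.5553, -2.7146).

(0.5553, -2.7146)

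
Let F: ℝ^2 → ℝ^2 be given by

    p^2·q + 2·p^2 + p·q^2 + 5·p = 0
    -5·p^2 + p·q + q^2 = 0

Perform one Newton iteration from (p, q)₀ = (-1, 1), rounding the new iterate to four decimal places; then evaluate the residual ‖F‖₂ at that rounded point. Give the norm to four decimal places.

4.8417

At (-1, 1): F = (-3.0000, -5.0000).
Jacobian J = [[2·p·q + 4·p + q^2 + 5, p^2 + 2·p·q], [-10·p + q, p + 2·q]].
At the point, J = [[0.0000, -1.0000], [11.0000, 1.0000]] (det J = 11.0000).
Solving J·Δ = −F gives Δ = (0.7273, -3.0000).
Then the next iterate is (p, q)₁ = (-0.2727, -2.0000).
Re-evaluating at (-0.2727, -2.0000): F = (-2.4543, 4.173574), so ‖F‖₂ = 4.8417.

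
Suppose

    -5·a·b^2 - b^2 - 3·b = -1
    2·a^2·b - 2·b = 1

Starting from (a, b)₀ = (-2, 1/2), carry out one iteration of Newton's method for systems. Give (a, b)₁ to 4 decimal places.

(-1.9091, 0.2273)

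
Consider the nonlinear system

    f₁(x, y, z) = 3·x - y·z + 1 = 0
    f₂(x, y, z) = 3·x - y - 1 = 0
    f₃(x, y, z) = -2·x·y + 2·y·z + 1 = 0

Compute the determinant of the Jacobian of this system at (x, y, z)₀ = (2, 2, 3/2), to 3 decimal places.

J = [[3, -z, -y], [3, -1, 0], [-2·y, -2·x + 2·z, 2·y]].
At the point, J = [[3.000, -1.500, -2.000], [3.000, -1.000, 0.000], [-4.000, -1.000, 4.000]].
det J = 20.000.

20.000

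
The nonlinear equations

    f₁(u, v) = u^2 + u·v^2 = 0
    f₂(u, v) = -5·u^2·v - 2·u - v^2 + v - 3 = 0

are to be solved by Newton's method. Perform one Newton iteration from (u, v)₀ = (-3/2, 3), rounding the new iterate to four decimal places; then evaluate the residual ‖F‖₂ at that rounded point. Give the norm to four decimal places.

12.7729

At (-3/2, 3): F = (-11.2500, -39.7500).
Jacobian J = [[2·u + v^2, 2·u·v], [-10·u·v - 2, -5·u^2 - 2·v + 1]].
At the point, J = [[6.0000, -9.0000], [43.0000, -16.2500]] (det J = 289.5000).
Solving J·Δ = −F gives Δ = (0.6043, -0.8472).
Then the next iterate is (u, v)₁ = (-0.8957, 2.1528).
Re-evaluating at (-0.8957, 2.1528): F = (-3.348886, -12.326074), so ‖F‖₂ = 12.7729.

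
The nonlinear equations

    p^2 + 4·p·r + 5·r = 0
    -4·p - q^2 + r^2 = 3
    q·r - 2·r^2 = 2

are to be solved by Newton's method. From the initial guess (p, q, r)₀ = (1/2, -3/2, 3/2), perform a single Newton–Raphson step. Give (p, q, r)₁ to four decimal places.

At (1/2, -3/2, 3/2): F = (10.7500, -5.0000, -8.7500).
Jacobian J = [[2·p + 4·r, 0, 4·p + 5], [-4, -2·q, 2·r], [0, r, q - 4·r]].
At the point, J = [[7.0000, 0.0000, 7.0000], [-4.0000, 3.0000, 3.0000], [0.0000, 1.5000, -7.5000]] (det J = -231.0000).
Solving J·Δ = −F gives Δ = (-0.6883, 1.5963, -0.8474).
Then the next iterate is (p, q, r)₁ = (-0.1883, 0.0963, 0.6526).

(-0.1883, 0.0963, 0.6526)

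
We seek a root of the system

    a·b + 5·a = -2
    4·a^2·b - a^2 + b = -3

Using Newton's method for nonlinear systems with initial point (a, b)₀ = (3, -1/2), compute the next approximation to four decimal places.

At (3, -1/2): F = (15.5000, -24.5000).
Jacobian J = [[b + 5, a], [8·a·b - 2·a, 4·a^2 + 1]].
At the point, J = [[4.5000, 3.0000], [-18.0000, 37.0000]] (det J = 220.5000).
Solving J·Δ = −F gives Δ = (-2.9342, -0.7653).
Then the next iterate is (a, b)₁ = (0.0658, -1.2653).

(0.0658, -1.2653)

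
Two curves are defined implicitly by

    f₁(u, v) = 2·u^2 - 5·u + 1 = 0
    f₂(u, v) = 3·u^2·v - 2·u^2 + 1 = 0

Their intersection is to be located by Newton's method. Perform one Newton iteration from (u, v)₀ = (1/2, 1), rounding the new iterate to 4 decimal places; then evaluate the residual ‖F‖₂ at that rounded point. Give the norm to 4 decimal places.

At (1/2, 1): F = (-1.0000, 1.2500).
Jacobian J = [[4·u - 5, 0], [6·u·v - 4·u, 3·u^2]].
At the point, J = [[-3.0000, 0.0000], [1.0000, 0.7500]] (det J = -2.2500).
Solving J·Δ = −F gives Δ = (-0.3333, -1.2222).
Then the next iterate is (u, v)₁ = (0.1667, -0.2222).
Re-evaluating at (0.1667, -0.2222): F = (0.222078, 0.925898), so ‖F‖₂ = 0.9522.

0.9522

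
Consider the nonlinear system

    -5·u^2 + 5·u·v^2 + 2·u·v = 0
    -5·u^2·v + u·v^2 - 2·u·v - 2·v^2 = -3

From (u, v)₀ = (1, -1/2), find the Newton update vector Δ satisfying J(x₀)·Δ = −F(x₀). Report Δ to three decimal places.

At (1, -1/2): F = (-4.750, 6.250).
Jacobian J = [[-10·u + 5·v^2 + 2·v, 10·u·v + 2·u], [-10·u·v + v^2 - 2·v, -5·u^2 + 2·u·v - 2·u - 4·v]].
At the point, J = [[-9.750, -3.000], [6.250, -6.000]] (det J = 77.250).
Solving J·Δ = −F gives Δ = (-0.612, 0.405).

(-0.612, 0.405)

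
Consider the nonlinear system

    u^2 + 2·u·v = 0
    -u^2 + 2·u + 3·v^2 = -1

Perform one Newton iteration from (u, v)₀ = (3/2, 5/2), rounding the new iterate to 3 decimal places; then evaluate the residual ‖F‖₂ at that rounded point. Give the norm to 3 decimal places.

At (3/2, 5/2): F = (9.750, 20.500).
Jacobian J = [[2·u + 2·v, 2·u], [-2·u + 2, 6·v]].
At the point, J = [[8.000, 3.000], [-1.000, 15.000]] (det J = 123.000).
Solving J·Δ = −F gives Δ = (-0.689, -1.413).
Then the next iterate is (u, v)₁ = (0.811, 1.087).
Re-evaluating at (0.811, 1.087): F = (2.42084, 5.50899), so ‖F‖₂ = 6.017.

6.017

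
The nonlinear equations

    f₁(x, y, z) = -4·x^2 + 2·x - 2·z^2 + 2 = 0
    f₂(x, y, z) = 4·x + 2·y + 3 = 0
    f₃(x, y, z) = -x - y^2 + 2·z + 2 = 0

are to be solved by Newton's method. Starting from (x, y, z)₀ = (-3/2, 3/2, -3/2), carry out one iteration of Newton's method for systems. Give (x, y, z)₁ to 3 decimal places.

At (-3/2, 3/2, -3/2): F = (-14.500, 0.000, -1.750).
Jacobian J = [[-8·x + 2, 0, -4·z], [4, 2, 0], [-1, -2·y, 2]].
At the point, J = [[14.000, 0.000, 6.000], [4.000, 2.000, 0.000], [-1.000, -3.000, 2.000]] (det J = -4.000).
Solving J·Δ = −F gives Δ = (-9.250, 18.500, 24.000).
Then the next iterate is (x, y, z)₁ = (-10.750, 20.000, 22.500).

(-10.750, 20.000, 22.500)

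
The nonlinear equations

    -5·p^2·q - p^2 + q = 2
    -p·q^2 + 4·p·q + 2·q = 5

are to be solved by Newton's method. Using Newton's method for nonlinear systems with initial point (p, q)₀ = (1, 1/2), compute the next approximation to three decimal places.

(-0.214, 1.375)

At (1, 1/2): F = (-5.000, -2.250).
Jacobian J = [[-10·p·q - 2·p, -5·p^2 + 1], [-q^2 + 4·q, -2·p·q + 4·p + 2]].
At the point, J = [[-7.000, -4.000], [1.750, 5.000]] (det J = -28.000).
Solving J·Δ = −F gives Δ = (-1.214, 0.875).
Then the next iterate is (p, q)₁ = (-0.214, 1.375).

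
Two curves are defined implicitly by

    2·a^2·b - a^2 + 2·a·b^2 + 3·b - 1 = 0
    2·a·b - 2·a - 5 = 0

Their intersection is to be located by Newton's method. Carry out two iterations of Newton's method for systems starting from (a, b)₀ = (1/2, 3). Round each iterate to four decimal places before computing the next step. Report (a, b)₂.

At (1/2, 3): F = (18.2500, -3.0000).
Jacobian J = [[4·a·b - 2·a + 2·b^2, 2·a^2 + 4·a·b + 3], [2·b - 2, 2·a]].
At the point, J = [[23.0000, 9.5000], [4.0000, 1.0000]] (det J = -15.0000).
Solving J·Δ = −F gives Δ = (3.1167, -9.4667).
Then the next iterate is (a, b)₁ = (3.6167, -6.4667).
Round to (3.6167, -6.4667) and repeat: F = (99.831630, -59.009628), J = [[-17.149438, -64.391418], [-14.9334, 7.2334]].
Δ = (-2.8348, 2.3054), so (a, b)₂ = (0.7819, -4.1613).

(0.7819, -4.1613)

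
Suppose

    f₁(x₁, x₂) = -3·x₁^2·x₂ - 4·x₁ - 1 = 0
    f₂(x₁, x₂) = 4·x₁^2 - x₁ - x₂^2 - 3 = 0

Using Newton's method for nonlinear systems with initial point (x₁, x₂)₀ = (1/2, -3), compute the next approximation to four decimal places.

(0.9070, -1.2868)

At (1/2, -3): F = (-0.7500, -11.5000).
Jacobian J = [[-6·x₁·x₂ - 4, -3·x₁^2], [8·x₁ - 1, -2·x₂]].
At the point, J = [[5.0000, -0.7500], [3.0000, 6.0000]] (det J = 32.2500).
Solving J·Δ = −F gives Δ = (0.4070, 1.7132).
Then the next iterate is (x₁, x₂)₁ = (0.9070, -1.2868).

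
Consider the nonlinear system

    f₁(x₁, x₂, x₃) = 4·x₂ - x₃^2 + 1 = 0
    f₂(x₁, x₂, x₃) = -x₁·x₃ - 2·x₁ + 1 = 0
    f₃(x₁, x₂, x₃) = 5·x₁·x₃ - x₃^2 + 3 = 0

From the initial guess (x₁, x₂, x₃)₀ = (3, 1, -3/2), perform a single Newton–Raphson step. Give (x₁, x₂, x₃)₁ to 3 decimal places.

At (3, 1, -3/2): F = (2.750, -0.500, -21.750).
Jacobian J = [[0, 4, -2·x₃], [-x₃ - 2, 0, -x₁], [5·x₃, 0, 5·x₁ - 2·x₃]].
At the point, J = [[0.000, 4.000, 3.000], [-0.500, 0.000, -3.000], [-7.500, 0.000, 18.000]] (det J = 126.000).
Solving J·Δ = −F gives Δ = (-2.357, -0.857, 0.226).
Then the next iterate is (x₁, x₂, x₃)₁ = (0.643, 0.143, -1.274).

(0.643, 0.143, -1.274)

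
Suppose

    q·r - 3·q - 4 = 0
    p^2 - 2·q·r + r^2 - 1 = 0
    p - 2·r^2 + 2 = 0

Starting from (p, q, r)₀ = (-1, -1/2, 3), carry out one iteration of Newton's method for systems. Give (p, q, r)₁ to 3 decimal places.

(-80.000, 18.500, -5.000)

At (-1, -1/2, 3): F = (-4.000, 12.000, -17.000).
Jacobian J = [[0, r - 3, q], [2·p, -2·r, -2·q + 2·r], [1, 0, -4·r]].
At the point, J = [[0.000, 0.000, -0.500], [-2.000, -6.000, 7.000], [1.000, 0.000, -12.000]] (det J = -3.000).
Solving J·Δ = −F gives Δ = (-79.000, 19.000, -8.000).
Then the next iterate is (p, q, r)₁ = (-80.000, 18.500, -5.000).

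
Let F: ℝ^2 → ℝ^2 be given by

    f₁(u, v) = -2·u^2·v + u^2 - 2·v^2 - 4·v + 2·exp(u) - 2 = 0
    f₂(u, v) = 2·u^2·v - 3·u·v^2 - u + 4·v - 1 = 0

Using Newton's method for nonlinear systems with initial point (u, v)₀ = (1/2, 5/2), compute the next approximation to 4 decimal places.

At (1/2, 5/2): F = (-22.202557, 0.3750).
Jacobian J = [[-4·u·v + 2·u + 2·exp(u), -2·u^2 - 4·v - 4], [4·u·v - 3·v^2 - 1, 2·u^2 - 6·u·v + 4]].
At the point, J = [[-0.702557, -14.5000], [-14.7500, -3.0000]] (det J = -211.767328).
Solving J·Δ = −F gives Δ = (0.3402, -1.5477).
Then the next iterate is (u, v)₁ = (0.8402, 0.9523).

(0.8402, 0.9523)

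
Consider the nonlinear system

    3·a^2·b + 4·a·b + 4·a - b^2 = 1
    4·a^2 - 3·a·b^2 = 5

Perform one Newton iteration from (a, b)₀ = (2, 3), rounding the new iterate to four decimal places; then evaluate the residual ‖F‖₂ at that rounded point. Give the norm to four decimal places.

22.0372

At (2, 3): F = (58.0000, -43.0000).
Jacobian J = [[6·a·b + 4·b + 4, 3·a^2 + 4·a - 2·b], [8·a - 3·b^2, -6·a·b]].
At the point, J = [[52.0000, 14.0000], [-11.0000, -36.0000]] (det J = -1718.0000).
Solving J·Δ = −F gives Δ = (-0.8650, -0.9302).
Then the next iterate is (a, b)₁ = (1.1350, 2.0698).
Re-evaluating at (1.1350, 2.0698): F = (16.651924, -14.434365), so ‖F‖₂ = 22.0372.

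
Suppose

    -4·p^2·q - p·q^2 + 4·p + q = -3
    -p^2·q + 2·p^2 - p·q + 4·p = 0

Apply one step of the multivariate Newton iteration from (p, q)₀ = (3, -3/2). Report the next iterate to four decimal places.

(0.8008, -2.3565)

At (3, -3/2): F = (60.7500, 48.0000).
Jacobian J = [[-8·p·q - q^2 + 4, -4·p^2 - 2·p·q + 1], [-2·p·q + 4·p - q + 4, -p^2 - p]].
At the point, J = [[37.7500, -26.0000], [26.5000, -12.0000]] (det J = 236.0000).
Solving J·Δ = −F gives Δ = (-2.1992, -0.8565).
Then the next iterate is (p, q)₁ = (0.8008, -2.3565).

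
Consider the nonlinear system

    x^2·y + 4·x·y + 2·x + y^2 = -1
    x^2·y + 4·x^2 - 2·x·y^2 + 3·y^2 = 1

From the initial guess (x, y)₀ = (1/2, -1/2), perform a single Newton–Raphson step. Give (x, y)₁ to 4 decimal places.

(-0.3478, -1.7391)

At (1/2, -1/2): F = (1.1250, 0.3750).
Jacobian J = [[2·x·y + 4·y + 2, x^2 + 4·x + 2·y], [2·x·y + 8·x - 2·y^2, x^2 - 4·x·y + 6·y]].
At the point, J = [[-0.5000, 1.2500], [3.0000, -1.7500]] (det J = -2.8750).
Solving J·Δ = −F gives Δ = (-0.8478, -1.2391).
Then the next iterate is (x, y)₁ = (-0.3478, -1.7391).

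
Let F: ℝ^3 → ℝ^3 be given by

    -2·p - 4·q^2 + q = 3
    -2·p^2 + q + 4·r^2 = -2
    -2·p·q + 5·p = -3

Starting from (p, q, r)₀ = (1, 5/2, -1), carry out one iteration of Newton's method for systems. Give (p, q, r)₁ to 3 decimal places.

At (1, 5/2, -1): F = (-27.500, 6.500, 3.000).
Jacobian J = [[-2, -8·q + 1, 0], [-4·p, 1, 8·r], [-2·q + 5, -2·p, 0]].
At the point, J = [[-2.000, -19.000, 0.000], [-4.000, 1.000, -8.000], [0.000, -2.000, 0.000]] (det J = 32.000).
Solving J·Δ = −F gives Δ = (-28.000, 1.500, 15.000).
Then the next iterate is (p, q, r)₁ = (-27.000, 4.000, 14.000).

(-27.000, 4.000, 14.000)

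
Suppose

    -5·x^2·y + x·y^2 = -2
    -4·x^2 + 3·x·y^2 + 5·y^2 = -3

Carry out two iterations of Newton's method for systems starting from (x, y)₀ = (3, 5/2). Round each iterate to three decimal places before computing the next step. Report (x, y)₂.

At (3, 5/2): F = (-91.750, 54.500).
Jacobian J = [[-10·x·y + y^2, -5·x^2 + 2·x·y], [-8·x + 3·y^2, 6·x·y + 10·y]].
At the point, J = [[-68.750, -30.000], [-5.250, 70.000]] (det J = -4970.000).
Solving J·Δ = −F gives Δ = (-0.963, -0.851).
Then the next iterate is (x, y)₁ = (2.037, 1.649).
Round to (2.037, 1.649) and repeat: F = (-26.67253, 16.61557), J = [[-30.87093, -14.02882], [-8.13840, 36.64408]].
Δ = (-0.598, -0.586), so (x, y)₂ = (1.439, 1.063).

(1.439, 1.063)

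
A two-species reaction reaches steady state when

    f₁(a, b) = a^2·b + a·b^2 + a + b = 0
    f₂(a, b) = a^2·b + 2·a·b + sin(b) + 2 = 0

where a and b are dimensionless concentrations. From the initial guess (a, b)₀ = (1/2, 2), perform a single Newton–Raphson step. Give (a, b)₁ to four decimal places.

(-0.4816, 2.5756)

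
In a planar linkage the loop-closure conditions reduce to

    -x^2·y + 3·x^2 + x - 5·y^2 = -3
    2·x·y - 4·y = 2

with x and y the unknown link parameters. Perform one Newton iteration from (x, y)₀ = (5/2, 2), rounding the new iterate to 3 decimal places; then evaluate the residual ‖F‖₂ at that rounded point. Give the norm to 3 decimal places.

0.337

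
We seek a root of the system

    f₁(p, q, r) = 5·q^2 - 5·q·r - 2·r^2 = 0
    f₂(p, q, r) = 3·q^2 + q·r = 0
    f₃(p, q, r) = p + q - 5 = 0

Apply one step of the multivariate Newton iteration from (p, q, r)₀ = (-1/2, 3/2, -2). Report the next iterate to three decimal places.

(4.250, 0.750, -1.000)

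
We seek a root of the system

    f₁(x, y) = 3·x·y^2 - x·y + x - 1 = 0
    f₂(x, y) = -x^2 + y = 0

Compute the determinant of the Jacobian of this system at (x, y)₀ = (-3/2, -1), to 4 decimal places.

-26.5000

J = [[3·y^2 - y + 1, 6·x·y - x], [-2·x, 1]].
At the point, J = [[5.0000, 10.5000], [3.0000, 1.0000]].
det J = -26.5000.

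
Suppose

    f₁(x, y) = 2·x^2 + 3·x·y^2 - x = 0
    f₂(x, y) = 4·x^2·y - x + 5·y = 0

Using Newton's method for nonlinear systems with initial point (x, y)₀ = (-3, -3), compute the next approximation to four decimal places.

At (-3, -3): F = (-60.0000, -120.0000).
Jacobian J = [[4·x + 3·y^2 - 1, 6·x·y], [8·x·y - 1, 4·x^2 + 5]].
At the point, J = [[14.0000, 54.0000], [71.0000, 41.0000]] (det J = -3260.0000).
Solving J·Δ = −F gives Δ = (1.2331, 0.7914).
Then the next iterate is (x, y)₁ = (-1.7669, -2.2086).

(-1.7669, -2.2086)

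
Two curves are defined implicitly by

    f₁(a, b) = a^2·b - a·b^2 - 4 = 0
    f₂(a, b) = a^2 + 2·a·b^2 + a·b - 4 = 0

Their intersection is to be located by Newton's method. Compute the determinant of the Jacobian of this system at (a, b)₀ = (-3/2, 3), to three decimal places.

148.500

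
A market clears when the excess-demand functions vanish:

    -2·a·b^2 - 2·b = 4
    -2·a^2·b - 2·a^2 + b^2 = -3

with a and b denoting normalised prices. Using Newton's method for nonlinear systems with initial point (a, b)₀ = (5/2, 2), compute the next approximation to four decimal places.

(1.7686, 0.9932)

At (5/2, 2): F = (-28.0000, -30.5000).
Jacobian J = [[-2·b^2, -4·a·b - 2], [-4·a·b - 4·a, -2·a^2 + 2·b]].
At the point, J = [[-8.0000, -22.0000], [-30.0000, -8.5000]] (det J = -592.0000).
Solving J·Δ = −F gives Δ = (-0.7314, -1.0068).
Then the next iterate is (a, b)₁ = (1.7686, 0.9932).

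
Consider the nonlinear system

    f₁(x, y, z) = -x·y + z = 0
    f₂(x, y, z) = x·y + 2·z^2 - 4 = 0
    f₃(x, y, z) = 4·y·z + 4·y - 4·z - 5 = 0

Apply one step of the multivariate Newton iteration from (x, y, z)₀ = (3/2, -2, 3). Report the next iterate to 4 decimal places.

(0.7151, 0.0817, 1.6923)

At (3/2, -2, 3): F = (6.0000, 11.0000, -49.0000).
Jacobian J = [[-y, -x, 1], [y, x, 4·z], [0, 4·z + 4, 4·y - 4]].
At the point, J = [[2.0000, -1.5000, 1.0000], [-2.0000, 1.5000, 12.0000], [0.0000, 16.0000, -12.0000]] (det J = -416.0000).
Solving J·Δ = −F gives Δ = (-0.7849, 2.0817, -1.3077).
Then the next iterate is (x, y, z)₁ = (0.7151, 0.0817, 1.6923).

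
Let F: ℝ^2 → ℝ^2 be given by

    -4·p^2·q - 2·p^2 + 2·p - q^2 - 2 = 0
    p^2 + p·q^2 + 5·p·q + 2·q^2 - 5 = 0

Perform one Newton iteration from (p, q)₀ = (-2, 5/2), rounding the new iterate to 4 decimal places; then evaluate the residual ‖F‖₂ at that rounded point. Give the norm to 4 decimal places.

16.0235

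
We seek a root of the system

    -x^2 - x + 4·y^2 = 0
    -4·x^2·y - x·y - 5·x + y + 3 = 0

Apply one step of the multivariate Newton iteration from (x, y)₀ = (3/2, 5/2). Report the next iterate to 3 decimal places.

At (3/2, 5/2): F = (21.250, -28.250).
Jacobian J = [[-2·x - 1, 8·y], [-8·x·y - y - 5, -4·x^2 - x + 1]].
At the point, J = [[-4.000, 20.000], [-37.500, -9.500]] (det J = 788.000).
Solving J·Δ = −F gives Δ = (-0.461, -1.155).
Then the next iterate is (x, y)₁ = (1.039, 1.345).

(1.039, 1.345)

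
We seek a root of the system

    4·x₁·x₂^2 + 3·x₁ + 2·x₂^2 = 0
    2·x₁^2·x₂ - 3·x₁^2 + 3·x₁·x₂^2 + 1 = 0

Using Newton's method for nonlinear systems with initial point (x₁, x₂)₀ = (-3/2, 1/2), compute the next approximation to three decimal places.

At (-3/2, 1/2): F = (-5.500, -4.625).
Jacobian J = [[4·x₂^2 + 3, 8·x₁·x₂ + 4·x₂], [4·x₁·x₂ - 6·x₁ + 3·x₂^2, 2·x₁^2 + 6·x₁·x₂]].
At the point, J = [[4.000, -4.000], [6.750, 0.000]] (det J = 27.000).
Solving J·Δ = −F gives Δ = (0.685, -0.690).
Then the next iterate is (x₁, x₂)₁ = (-0.815, -0.190).

(-0.815, -0.190)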